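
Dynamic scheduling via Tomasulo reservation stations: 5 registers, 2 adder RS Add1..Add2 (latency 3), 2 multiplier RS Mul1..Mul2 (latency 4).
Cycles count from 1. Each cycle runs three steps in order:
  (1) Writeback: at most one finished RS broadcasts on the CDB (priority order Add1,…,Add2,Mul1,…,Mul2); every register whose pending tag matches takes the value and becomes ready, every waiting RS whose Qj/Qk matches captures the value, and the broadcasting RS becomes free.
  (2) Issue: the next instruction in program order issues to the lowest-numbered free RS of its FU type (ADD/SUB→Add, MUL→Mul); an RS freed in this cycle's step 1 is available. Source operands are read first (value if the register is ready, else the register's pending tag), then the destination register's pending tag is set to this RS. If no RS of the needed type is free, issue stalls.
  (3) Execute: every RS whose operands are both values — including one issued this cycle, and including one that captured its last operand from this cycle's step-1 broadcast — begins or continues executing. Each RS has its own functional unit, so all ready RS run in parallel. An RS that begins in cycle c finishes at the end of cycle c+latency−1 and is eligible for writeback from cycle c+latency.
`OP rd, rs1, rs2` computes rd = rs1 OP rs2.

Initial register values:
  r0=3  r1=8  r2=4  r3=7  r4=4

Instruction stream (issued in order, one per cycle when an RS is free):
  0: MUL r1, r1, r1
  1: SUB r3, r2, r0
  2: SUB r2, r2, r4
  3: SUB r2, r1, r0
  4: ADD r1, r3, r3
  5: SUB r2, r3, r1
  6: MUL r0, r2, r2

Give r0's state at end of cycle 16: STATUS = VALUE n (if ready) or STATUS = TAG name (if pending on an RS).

STATUS = VALUE 1

  c1: issue MUL r1<-Mul1  regs: r0:3,r1:Mul1,r2:4,r3:7,r4:4
  c2: issue SUB r3<-Add1  regs: r0:3,r1:Mul1,r2:4,r3:Add1,r4:4
  c3: issue SUB r2<-Add2  regs: r0:3,r1:Mul1,r2:Add2,r3:Add1,r4:4
  c4: stall  regs: r0:3,r1:Mul1,r2:Add2,r3:Add1,r4:4
  c5: CDB Add1=1; issue SUB r2<-Add1  regs: r0:3,r1:Mul1,r2:Add1,r3:1,r4:4
  c6: CDB Add2=0; issue ADD r1<-Add2  regs: r0:3,r1:Add2,r2:Add1,r3:1,r4:4
  c7: CDB Mul1=64; stall  regs: r0:3,r1:Add2,r2:Add1,r3:1,r4:4
  c8: stall  regs: r0:3,r1:Add2,r2:Add1,r3:1,r4:4
  c9: CDB Add2=2; issue SUB r2<-Add2  regs: r0:3,r1:2,r2:Add2,r3:1,r4:4
  c10: CDB Add1=61; issue MUL r0<-Mul1  regs: r0:Mul1,r1:2,r2:Add2,r3:1,r4:4
  c11: -  regs: r0:Mul1,r1:2,r2:Add2,r3:1,r4:4
  c12: CDB Add2=-1  regs: r0:Mul1,r1:2,r2:-1,r3:1,r4:4
  c13: -  regs: r0:Mul1,r1:2,r2:-1,r3:1,r4:4
  c14: -  regs: r0:Mul1,r1:2,r2:-1,r3:1,r4:4
  c15: -  regs: r0:Mul1,r1:2,r2:-1,r3:1,r4:4
  c16: CDB Mul1=1  regs: r0:1,r1:2,r2:-1,r3:1,r4:4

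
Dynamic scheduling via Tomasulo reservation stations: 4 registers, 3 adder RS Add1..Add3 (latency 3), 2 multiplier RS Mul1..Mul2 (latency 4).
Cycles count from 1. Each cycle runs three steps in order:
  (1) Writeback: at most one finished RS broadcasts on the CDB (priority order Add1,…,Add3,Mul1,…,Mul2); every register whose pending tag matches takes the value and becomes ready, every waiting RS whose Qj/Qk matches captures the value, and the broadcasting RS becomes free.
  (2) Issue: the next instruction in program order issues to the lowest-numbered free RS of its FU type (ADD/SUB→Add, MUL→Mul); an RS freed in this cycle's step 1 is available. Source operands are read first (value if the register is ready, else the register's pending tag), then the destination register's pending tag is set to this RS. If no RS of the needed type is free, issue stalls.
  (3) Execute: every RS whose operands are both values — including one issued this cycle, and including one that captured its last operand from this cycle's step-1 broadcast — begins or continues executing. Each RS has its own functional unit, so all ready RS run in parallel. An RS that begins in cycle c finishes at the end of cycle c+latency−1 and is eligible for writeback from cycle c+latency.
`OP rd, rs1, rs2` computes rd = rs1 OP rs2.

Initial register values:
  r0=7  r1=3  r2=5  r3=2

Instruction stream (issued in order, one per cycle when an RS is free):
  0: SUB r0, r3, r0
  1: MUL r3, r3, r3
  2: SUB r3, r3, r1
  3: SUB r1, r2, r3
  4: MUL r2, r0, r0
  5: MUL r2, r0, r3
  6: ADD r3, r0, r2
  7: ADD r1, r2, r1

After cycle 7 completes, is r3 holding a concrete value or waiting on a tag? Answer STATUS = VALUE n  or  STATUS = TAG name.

STATUS = TAG Add3

c1: issue SUB r0<-Add1 | r0:Add1,r1:3,r2:5,r3:2
c2: issue MUL r3<-Mul1 | r0:Add1,r1:3,r2:5,r3:Mul1
c3: issue SUB r3<-Add2 | r0:Add1,r1:3,r2:5,r3:Add2
c4: CDB Add1=-5; issue SUB r1<-Add1 | r0:-5,r1:Add1,r2:5,r3:Add2
c5: issue MUL r2<-Mul2 | r0:-5,r1:Add1,r2:Mul2,r3:Add2
c6: CDB Mul1=4; issue MUL r2<-Mul1 | r0:-5,r1:Add1,r2:Mul1,r3:Add2
c7: issue ADD r3<-Add3 | r0:-5,r1:Add1,r2:Mul1,r3:Add3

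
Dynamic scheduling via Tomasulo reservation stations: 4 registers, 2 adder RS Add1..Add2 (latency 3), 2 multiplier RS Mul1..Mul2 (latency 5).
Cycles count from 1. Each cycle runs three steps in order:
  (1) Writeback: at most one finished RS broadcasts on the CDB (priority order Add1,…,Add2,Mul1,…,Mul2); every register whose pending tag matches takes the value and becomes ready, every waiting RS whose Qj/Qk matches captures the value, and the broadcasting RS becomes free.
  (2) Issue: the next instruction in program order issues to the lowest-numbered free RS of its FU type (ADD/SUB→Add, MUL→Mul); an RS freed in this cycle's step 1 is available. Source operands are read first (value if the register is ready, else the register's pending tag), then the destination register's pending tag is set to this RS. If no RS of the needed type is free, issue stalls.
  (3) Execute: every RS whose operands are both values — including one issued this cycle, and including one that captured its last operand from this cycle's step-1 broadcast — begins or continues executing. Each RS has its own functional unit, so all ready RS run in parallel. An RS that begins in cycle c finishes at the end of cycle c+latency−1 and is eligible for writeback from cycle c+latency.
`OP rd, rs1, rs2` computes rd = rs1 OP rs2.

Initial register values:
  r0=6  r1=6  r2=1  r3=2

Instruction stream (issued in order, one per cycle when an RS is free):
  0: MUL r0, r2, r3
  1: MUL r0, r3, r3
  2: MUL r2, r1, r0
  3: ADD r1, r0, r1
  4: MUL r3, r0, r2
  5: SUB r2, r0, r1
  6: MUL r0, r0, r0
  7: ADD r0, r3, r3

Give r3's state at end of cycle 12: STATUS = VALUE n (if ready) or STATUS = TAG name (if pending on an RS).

STATUS = TAG Mul2

  c1: issue MUL r0<-Mul1  regs: r0:Mul1,r1:6,r2:1,r3:2
  c2: issue MUL r0<-Mul2  regs: r0:Mul2,r1:6,r2:1,r3:2
  c3: stall  regs: r0:Mul2,r1:6,r2:1,r3:2
  c4: stall  regs: r0:Mul2,r1:6,r2:1,r3:2
  c5: stall  regs: r0:Mul2,r1:6,r2:1,r3:2
  c6: CDB Mul1=2; issue MUL r2<-Mul1  regs: r0:Mul2,r1:6,r2:Mul1,r3:2
  c7: CDB Mul2=4; issue ADD r1<-Add1  regs: r0:4,r1:Add1,r2:Mul1,r3:2
  c8: issue MUL r3<-Mul2  regs: r0:4,r1:Add1,r2:Mul1,r3:Mul2
  c9: issue SUB r2<-Add2  regs: r0:4,r1:Add1,r2:Add2,r3:Mul2
  c10: CDB Add1=10; stall  regs: r0:4,r1:10,r2:Add2,r3:Mul2
  c11: stall  regs: r0:4,r1:10,r2:Add2,r3:Mul2
  c12: CDB Mul1=24; issue MUL r0<-Mul1  regs: r0:Mul1,r1:10,r2:Add2,r3:Mul2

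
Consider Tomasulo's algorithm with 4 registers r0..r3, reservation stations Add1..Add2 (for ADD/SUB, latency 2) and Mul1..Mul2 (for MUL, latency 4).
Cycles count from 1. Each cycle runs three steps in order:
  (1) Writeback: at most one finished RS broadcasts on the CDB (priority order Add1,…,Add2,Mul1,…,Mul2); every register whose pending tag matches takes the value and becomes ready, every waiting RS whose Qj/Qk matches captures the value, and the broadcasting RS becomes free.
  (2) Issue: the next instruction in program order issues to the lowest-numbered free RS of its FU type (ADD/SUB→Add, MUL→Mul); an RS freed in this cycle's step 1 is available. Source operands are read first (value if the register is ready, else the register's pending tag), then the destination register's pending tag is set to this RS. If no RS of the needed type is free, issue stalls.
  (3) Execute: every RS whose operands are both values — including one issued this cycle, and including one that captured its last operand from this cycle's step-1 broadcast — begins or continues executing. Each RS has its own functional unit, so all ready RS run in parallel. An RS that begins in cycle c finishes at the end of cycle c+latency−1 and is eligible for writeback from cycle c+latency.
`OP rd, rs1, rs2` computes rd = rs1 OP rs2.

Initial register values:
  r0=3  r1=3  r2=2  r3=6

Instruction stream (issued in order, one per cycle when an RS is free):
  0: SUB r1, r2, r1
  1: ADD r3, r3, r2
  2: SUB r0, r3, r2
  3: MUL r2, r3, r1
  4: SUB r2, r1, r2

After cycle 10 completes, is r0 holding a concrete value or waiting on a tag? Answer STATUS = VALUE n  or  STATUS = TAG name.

STATUS = VALUE 6

cycle 1: issue SUB r1<-Add1 // r0:3,r1:Add1,r2:2,r3:6
cycle 2: issue ADD r3<-Add2 // r0:3,r1:Add1,r2:2,r3:Add2
cycle 3: CDB Add1=-1; issue SUB r0<-Add1 // r0:Add1,r1:-1,r2:2,r3:Add2
cycle 4: CDB Add2=8; issue MUL r2<-Mul1 // r0:Add1,r1:-1,r2:Mul1,r3:8
cycle 5: issue SUB r2<-Add2 // r0:Add1,r1:-1,r2:Add2,r3:8
cycle 6: CDB Add1=6 // r0:6,r1:-1,r2:Add2,r3:8
cycle 7: - // r0:6,r1:-1,r2:Add2,r3:8
cycle 8: CDB Mul1=-8 // r0:6,r1:-1,r2:Add2,r3:8
cycle 9: - // r0:6,r1:-1,r2:Add2,r3:8
cycle 10: CDB Add2=7 // r0:6,r1:-1,r2:7,r3:8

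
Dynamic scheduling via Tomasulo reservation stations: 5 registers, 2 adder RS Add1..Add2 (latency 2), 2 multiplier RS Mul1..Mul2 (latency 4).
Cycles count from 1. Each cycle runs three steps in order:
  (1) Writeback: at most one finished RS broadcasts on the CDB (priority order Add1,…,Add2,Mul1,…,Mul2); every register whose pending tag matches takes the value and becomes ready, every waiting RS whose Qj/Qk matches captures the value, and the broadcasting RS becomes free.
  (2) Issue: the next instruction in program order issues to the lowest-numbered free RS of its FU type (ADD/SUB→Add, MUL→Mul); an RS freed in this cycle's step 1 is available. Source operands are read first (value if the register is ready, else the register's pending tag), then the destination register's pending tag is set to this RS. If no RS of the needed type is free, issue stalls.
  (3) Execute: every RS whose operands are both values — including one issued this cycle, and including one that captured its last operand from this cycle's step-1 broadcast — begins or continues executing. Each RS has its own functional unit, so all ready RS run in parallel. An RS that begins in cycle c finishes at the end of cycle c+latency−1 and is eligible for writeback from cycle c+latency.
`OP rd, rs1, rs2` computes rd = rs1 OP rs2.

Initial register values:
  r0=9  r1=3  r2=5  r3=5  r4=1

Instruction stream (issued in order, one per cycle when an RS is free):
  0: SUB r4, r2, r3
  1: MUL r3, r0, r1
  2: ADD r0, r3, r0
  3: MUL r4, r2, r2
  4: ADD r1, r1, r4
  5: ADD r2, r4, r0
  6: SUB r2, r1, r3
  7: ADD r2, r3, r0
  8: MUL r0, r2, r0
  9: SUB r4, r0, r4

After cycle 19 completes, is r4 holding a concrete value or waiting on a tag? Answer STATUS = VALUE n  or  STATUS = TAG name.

c1: issue SUB r4<-Add1 | r0:9,r1:3,r2:5,r3:5,r4:Add1
c2: issue MUL r3<-Mul1 | r0:9,r1:3,r2:5,r3:Mul1,r4:Add1
c3: CDB Add1=0; issue ADD r0<-Add1 | r0:Add1,r1:3,r2:5,r3:Mul1,r4:0
c4: issue MUL r4<-Mul2 | r0:Add1,r1:3,r2:5,r3:Mul1,r4:Mul2
c5: issue ADD r1<-Add2 | r0:Add1,r1:Add2,r2:5,r3:Mul1,r4:Mul2
c6: CDB Mul1=27; stall | r0:Add1,r1:Add2,r2:5,r3:27,r4:Mul2
c7: stall | r0:Add1,r1:Add2,r2:5,r3:27,r4:Mul2
c8: CDB Add1=36; issue ADD r2<-Add1 | r0:36,r1:Add2,r2:Add1,r3:27,r4:Mul2
c9: CDB Mul2=25; stall | r0:36,r1:Add2,r2:Add1,r3:27,r4:25
c10: stall | r0:36,r1:Add2,r2:Add1,r3:27,r4:25
c11: CDB Add1=61; issue SUB r2<-Add1 | r0:36,r1:Add2,r2:Add1,r3:27,r4:25
c12: CDB Add2=28; issue ADD r2<-Add2 | r0:36,r1:28,r2:Add2,r3:27,r4:25
c13: issue MUL r0<-Mul1 | r0:Mul1,r1:28,r2:Add2,r3:27,r4:25
c14: CDB Add1=1; issue SUB r4<-Add1 | r0:Mul1,r1:28,r2:Add2,r3:27,r4:Add1
c15: CDB Add2=63 | r0:Mul1,r1:28,r2:63,r3:27,r4:Add1
c16: - | r0:Mul1,r1:28,r2:63,r3:27,r4:Add1
c17: - | r0:Mul1,r1:28,r2:63,r3:27,r4:Add1
c18: - | r0:Mul1,r1:28,r2:63,r3:27,r4:Add1
c19: CDB Mul1=2268 | r0:2268,r1:28,r2:63,r3:27,r4:Add1

STATUS = TAG Add1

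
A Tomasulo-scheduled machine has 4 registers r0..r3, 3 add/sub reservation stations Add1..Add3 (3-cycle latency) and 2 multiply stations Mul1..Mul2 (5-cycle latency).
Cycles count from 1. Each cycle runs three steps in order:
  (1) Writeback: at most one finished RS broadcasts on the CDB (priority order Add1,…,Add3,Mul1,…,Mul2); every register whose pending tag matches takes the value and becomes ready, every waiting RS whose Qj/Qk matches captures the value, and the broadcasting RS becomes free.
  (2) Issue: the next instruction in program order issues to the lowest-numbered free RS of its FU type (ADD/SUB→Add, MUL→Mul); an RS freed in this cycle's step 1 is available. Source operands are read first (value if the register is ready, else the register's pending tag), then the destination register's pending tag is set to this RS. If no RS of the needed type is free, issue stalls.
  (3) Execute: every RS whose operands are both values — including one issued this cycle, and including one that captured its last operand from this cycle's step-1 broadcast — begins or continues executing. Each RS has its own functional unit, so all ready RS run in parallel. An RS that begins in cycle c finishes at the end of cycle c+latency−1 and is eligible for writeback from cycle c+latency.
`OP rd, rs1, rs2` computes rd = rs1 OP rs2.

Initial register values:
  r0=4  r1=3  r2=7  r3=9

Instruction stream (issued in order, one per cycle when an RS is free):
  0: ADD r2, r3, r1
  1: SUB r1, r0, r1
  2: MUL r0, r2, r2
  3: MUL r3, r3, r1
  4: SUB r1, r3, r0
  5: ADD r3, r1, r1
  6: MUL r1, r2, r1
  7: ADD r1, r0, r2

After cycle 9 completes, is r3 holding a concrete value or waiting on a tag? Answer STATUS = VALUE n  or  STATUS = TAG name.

STATUS = TAG Add2

  c1: issue ADD r2<-Add1  regs: r0:4,r1:3,r2:Add1,r3:9
  c2: issue SUB r1<-Add2  regs: r0:4,r1:Add2,r2:Add1,r3:9
  c3: issue MUL r0<-Mul1  regs: r0:Mul1,r1:Add2,r2:Add1,r3:9
  c4: CDB Add1=12; issue MUL r3<-Mul2  regs: r0:Mul1,r1:Add2,r2:12,r3:Mul2
  c5: CDB Add2=1; issue SUB r1<-Add1  regs: r0:Mul1,r1:Add1,r2:12,r3:Mul2
  c6: issue ADD r3<-Add2  regs: r0:Mul1,r1:Add1,r2:12,r3:Add2
  c7: stall  regs: r0:Mul1,r1:Add1,r2:12,r3:Add2
  c8: stall  regs: r0:Mul1,r1:Add1,r2:12,r3:Add2
  c9: CDB Mul1=144; issue MUL r1<-Mul1  regs: r0:144,r1:Mul1,r2:12,r3:Add2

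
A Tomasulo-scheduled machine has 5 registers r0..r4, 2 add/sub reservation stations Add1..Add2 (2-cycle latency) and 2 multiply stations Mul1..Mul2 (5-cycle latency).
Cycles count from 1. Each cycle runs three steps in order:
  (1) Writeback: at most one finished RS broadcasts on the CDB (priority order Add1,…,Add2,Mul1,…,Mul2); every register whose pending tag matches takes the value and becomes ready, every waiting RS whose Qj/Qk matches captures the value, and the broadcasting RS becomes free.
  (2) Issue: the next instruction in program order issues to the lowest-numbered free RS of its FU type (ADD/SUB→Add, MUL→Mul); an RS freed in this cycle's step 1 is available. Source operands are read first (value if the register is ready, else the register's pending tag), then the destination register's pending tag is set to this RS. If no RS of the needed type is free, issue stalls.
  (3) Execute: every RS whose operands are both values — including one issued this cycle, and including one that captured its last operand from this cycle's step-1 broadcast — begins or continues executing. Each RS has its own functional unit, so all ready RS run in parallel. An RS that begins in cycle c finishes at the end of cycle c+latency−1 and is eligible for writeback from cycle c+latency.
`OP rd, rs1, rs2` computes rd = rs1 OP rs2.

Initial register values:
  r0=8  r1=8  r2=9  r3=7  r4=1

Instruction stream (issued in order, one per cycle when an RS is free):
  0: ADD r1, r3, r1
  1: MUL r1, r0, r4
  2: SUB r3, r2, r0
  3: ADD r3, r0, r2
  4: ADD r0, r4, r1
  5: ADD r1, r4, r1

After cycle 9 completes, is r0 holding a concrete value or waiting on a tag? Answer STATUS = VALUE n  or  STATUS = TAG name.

STATUS = VALUE 9

cycle 1: issue ADD r1<-Add1 // r0:8,r1:Add1,r2:9,r3:7,r4:1
cycle 2: issue MUL r1<-Mul1 // r0:8,r1:Mul1,r2:9,r3:7,r4:1
cycle 3: CDB Add1=15; issue SUB r3<-Add1 // r0:8,r1:Mul1,r2:9,r3:Add1,r4:1
cycle 4: issue ADD r3<-Add2 // r0:8,r1:Mul1,r2:9,r3:Add2,r4:1
cycle 5: CDB Add1=1; issue ADD r0<-Add1 // r0:Add1,r1:Mul1,r2:9,r3:Add2,r4:1
cycle 6: CDB Add2=17; issue ADD r1<-Add2 // r0:Add1,r1:Add2,r2:9,r3:17,r4:1
cycle 7: CDB Mul1=8 // r0:Add1,r1:Add2,r2:9,r3:17,r4:1
cycle 8: - // r0:Add1,r1:Add2,r2:9,r3:17,r4:1
cycle 9: CDB Add1=9 // r0:9,r1:Add2,r2:9,r3:17,r4:1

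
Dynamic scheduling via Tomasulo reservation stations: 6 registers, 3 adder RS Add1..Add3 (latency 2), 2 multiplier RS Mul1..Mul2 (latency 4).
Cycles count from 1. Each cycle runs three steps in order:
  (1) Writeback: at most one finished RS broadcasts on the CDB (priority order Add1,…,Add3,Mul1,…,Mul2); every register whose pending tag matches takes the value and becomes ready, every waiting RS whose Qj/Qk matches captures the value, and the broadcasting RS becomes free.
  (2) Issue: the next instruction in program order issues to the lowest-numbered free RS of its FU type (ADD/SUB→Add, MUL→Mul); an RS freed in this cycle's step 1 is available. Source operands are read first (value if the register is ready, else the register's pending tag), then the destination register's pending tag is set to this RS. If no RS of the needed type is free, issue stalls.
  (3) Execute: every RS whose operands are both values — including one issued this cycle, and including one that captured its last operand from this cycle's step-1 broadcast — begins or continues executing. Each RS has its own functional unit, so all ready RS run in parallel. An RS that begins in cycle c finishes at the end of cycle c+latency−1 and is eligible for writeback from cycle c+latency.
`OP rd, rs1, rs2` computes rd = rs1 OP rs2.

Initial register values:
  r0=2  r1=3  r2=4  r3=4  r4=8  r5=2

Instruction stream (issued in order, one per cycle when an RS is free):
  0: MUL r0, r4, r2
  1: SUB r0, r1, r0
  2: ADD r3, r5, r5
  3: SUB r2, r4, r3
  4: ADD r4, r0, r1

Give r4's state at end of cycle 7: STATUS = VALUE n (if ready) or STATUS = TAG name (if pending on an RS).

STATUS = TAG Add2

  c1: issue MUL r0<-Mul1  regs: r0:Mul1,r1:3,r2:4,r3:4,r4:8,r5:2
  c2: issue SUB r0<-Add1  regs: r0:Add1,r1:3,r2:4,r3:4,r4:8,r5:2
  c3: issue ADD r3<-Add2  regs: r0:Add1,r1:3,r2:4,r3:Add2,r4:8,r5:2
  c4: issue SUB r2<-Add3  regs: r0:Add1,r1:3,r2:Add3,r3:Add2,r4:8,r5:2
  c5: CDB Add2=4; issue ADD r4<-Add2  regs: r0:Add1,r1:3,r2:Add3,r3:4,r4:Add2,r5:2
  c6: CDB Mul1=32  regs: r0:Add1,r1:3,r2:Add3,r3:4,r4:Add2,r5:2
  c7: CDB Add3=4  regs: r0:Add1,r1:3,r2:4,r3:4,r4:Add2,r5:2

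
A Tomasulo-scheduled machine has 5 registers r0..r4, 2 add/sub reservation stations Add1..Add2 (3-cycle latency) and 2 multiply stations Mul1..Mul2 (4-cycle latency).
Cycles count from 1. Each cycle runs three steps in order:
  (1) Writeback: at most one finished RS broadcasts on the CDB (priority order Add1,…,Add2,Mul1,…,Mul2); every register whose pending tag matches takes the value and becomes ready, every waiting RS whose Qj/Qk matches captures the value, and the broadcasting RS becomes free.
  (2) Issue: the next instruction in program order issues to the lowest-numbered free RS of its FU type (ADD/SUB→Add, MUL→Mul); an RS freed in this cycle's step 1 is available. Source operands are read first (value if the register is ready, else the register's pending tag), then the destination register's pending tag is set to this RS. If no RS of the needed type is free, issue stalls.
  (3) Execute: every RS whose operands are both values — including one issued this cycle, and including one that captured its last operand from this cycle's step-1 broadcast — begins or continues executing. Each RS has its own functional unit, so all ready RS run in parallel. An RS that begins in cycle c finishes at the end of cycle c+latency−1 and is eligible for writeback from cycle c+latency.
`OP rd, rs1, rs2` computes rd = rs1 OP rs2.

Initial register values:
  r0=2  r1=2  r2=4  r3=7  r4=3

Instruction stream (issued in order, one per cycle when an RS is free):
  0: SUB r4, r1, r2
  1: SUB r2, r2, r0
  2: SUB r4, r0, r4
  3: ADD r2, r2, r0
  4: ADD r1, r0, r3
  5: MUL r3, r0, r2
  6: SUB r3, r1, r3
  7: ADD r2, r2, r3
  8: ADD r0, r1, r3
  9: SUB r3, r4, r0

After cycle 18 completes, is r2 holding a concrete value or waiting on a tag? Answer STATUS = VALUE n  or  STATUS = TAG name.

cycle 1: issue SUB r4<-Add1 // r0:2,r1:2,r2:4,r3:7,r4:Add1
cycle 2: issue SUB r2<-Add2 // r0:2,r1:2,r2:Add2,r3:7,r4:Add1
cycle 3: stall // r0:2,r1:2,r2:Add2,r3:7,r4:Add1
cycle 4: CDB Add1=-2; issue SUB r4<-Add1 // r0:2,r1:2,r2:Add2,r3:7,r4:Add1
cycle 5: CDB Add2=2; issue ADD r2<-Add2 // r0:2,r1:2,r2:Add2,r3:7,r4:Add1
cycle 6: stall // r0:2,r1:2,r2:Add2,r3:7,r4:Add1
cycle 7: CDB Add1=4; issue ADD r1<-Add1 // r0:2,r1:Add1,r2:Add2,r3:7,r4:4
cycle 8: CDB Add2=4; issue MUL r3<-Mul1 // r0:2,r1:Add1,r2:4,r3:Mul1,r4:4
cycle 9: issue SUB r3<-Add2 // r0:2,r1:Add1,r2:4,r3:Add2,r4:4
cycle 10: CDB Add1=9; issue ADD r2<-Add1 // r0:2,r1:9,r2:Add1,r3:Add2,r4:4
cycle 11: stall // r0:2,r1:9,r2:Add1,r3:Add2,r4:4
cycle 12: CDB Mul1=8; stall // r0:2,r1:9,r2:Add1,r3:Add2,r4:4
cycle 13: stall // r0:2,r1:9,r2:Add1,r3:Add2,r4:4
cycle 14: stall // r0:2,r1:9,r2:Add1,r3:Add2,r4:4
cycle 15: CDB Add2=1; issue ADD r0<-Add2 // r0:Add2,r1:9,r2:Add1,r3:1,r4:4
cycle 16: stall // r0:Add2,r1:9,r2:Add1,r3:1,r4:4
cycle 17: stall // r0:Add2,r1:9,r2:Add1,r3:1,r4:4
cycle 18: CDB Add1=5; issue SUB r3<-Add1 // r0:Add2,r1:9,r2:5,r3:Add1,r4:4

STATUS = VALUE 5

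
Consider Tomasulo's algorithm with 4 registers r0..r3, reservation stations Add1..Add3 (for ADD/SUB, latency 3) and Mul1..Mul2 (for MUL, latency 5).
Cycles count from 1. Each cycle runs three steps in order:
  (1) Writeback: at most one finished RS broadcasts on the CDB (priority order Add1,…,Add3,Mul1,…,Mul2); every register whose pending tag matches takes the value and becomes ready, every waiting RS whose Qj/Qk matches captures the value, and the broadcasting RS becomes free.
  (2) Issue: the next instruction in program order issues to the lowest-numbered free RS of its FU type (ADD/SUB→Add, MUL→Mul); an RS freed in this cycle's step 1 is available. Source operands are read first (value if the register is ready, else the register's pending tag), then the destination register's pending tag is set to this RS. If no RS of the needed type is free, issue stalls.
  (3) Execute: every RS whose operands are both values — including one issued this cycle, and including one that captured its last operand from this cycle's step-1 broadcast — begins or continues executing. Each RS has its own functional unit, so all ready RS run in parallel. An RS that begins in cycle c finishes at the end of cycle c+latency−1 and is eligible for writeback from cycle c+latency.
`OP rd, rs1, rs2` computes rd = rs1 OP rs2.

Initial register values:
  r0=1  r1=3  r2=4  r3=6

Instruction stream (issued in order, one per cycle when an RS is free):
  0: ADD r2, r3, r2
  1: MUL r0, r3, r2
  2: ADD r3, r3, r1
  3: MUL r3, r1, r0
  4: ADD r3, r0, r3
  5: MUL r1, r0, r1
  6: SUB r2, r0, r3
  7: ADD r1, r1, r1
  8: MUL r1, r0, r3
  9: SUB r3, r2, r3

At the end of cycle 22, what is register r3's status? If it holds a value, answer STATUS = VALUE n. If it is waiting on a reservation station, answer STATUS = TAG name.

STATUS = TAG Add3

c1: issue ADD r2<-Add1 | r0:1,r1:3,r2:Add1,r3:6
c2: issue MUL r0<-Mul1 | r0:Mul1,r1:3,r2:Add1,r3:6
c3: issue ADD r3<-Add2 | r0:Mul1,r1:3,r2:Add1,r3:Add2
c4: CDB Add1=10; issue MUL r3<-Mul2 | r0:Mul1,r1:3,r2:10,r3:Mul2
c5: issue ADD r3<-Add1 | r0:Mul1,r1:3,r2:10,r3:Add1
c6: CDB Add2=9; stall | r0:Mul1,r1:3,r2:10,r3:Add1
c7: stall | r0:Mul1,r1:3,r2:10,r3:Add1
c8: stall | r0:Mul1,r1:3,r2:10,r3:Add1
c9: CDB Mul1=60; issue MUL r1<-Mul1 | r0:60,r1:Mul1,r2:10,r3:Add1
c10: issue SUB r2<-Add2 | r0:60,r1:Mul1,r2:Add2,r3:Add1
c11: issue ADD r1<-Add3 | r0:60,r1:Add3,r2:Add2,r3:Add1
c12: stall | r0:60,r1:Add3,r2:Add2,r3:Add1
c13: stall | r0:60,r1:Add3,r2:Add2,r3:Add1
c14: CDB Mul1=180; issue MUL r1<-Mul1 | r0:60,r1:Mul1,r2:Add2,r3:Add1
c15: CDB Mul2=180; stall | r0:60,r1:Mul1,r2:Add2,r3:Add1
c16: stall | r0:60,r1:Mul1,r2:Add2,r3:Add1
c17: CDB Add3=360; issue SUB r3<-Add3 | r0:60,r1:Mul1,r2:Add2,r3:Add3
c18: CDB Add1=240 | r0:60,r1:Mul1,r2:Add2,r3:Add3
c19: - | r0:60,r1:Mul1,r2:Add2,r3:Add3
c20: - | r0:60,r1:Mul1,r2:Add2,r3:Add3
c21: CDB Add2=-180 | r0:60,r1:Mul1,r2:-180,r3:Add3
c22: - | r0:60,r1:Mul1,r2:-180,r3:Add3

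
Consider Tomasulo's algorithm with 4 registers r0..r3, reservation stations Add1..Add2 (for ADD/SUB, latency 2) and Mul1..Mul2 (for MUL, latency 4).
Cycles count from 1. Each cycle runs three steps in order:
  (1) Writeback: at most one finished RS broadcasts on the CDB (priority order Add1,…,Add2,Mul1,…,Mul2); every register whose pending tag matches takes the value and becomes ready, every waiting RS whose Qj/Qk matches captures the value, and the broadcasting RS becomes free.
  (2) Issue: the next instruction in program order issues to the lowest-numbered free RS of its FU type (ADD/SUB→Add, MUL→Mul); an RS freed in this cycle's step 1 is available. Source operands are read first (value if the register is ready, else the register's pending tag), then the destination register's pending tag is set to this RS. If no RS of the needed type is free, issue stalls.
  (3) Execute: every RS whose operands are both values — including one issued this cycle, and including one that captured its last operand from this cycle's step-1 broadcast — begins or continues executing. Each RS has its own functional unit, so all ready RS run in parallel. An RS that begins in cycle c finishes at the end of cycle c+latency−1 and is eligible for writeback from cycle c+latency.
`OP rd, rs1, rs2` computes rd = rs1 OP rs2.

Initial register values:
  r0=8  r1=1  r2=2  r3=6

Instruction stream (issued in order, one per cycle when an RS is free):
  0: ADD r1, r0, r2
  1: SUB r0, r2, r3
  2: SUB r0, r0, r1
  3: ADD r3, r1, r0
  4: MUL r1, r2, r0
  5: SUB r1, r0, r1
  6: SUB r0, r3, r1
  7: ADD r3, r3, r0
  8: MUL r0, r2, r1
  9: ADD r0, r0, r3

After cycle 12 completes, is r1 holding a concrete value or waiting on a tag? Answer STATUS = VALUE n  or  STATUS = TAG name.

STATUS = VALUE 14

c1: issue ADD r1<-Add1 | r0:8,r1:Add1,r2:2,r3:6
c2: issue SUB r0<-Add2 | r0:Add2,r1:Add1,r2:2,r3:6
c3: CDB Add1=10; issue SUB r0<-Add1 | r0:Add1,r1:10,r2:2,r3:6
c4: CDB Add2=-4; issue ADD r3<-Add2 | r0:Add1,r1:10,r2:2,r3:Add2
c5: issue MUL r1<-Mul1 | r0:Add1,r1:Mul1,r2:2,r3:Add2
c6: CDB Add1=-14; issue SUB r1<-Add1 | r0:-14,r1:Add1,r2:2,r3:Add2
c7: stall | r0:-14,r1:Add1,r2:2,r3:Add2
c8: CDB Add2=-4; issue SUB r0<-Add2 | r0:Add2,r1:Add1,r2:2,r3:-4
c9: stall | r0:Add2,r1:Add1,r2:2,r3:-4
c10: CDB Mul1=-28; stall | r0:Add2,r1:Add1,r2:2,r3:-4
c11: stall | r0:Add2,r1:Add1,r2:2,r3:-4
c12: CDB Add1=14; issue ADD r3<-Add1 | r0:Add2,r1:14,r2:2,r3:Add1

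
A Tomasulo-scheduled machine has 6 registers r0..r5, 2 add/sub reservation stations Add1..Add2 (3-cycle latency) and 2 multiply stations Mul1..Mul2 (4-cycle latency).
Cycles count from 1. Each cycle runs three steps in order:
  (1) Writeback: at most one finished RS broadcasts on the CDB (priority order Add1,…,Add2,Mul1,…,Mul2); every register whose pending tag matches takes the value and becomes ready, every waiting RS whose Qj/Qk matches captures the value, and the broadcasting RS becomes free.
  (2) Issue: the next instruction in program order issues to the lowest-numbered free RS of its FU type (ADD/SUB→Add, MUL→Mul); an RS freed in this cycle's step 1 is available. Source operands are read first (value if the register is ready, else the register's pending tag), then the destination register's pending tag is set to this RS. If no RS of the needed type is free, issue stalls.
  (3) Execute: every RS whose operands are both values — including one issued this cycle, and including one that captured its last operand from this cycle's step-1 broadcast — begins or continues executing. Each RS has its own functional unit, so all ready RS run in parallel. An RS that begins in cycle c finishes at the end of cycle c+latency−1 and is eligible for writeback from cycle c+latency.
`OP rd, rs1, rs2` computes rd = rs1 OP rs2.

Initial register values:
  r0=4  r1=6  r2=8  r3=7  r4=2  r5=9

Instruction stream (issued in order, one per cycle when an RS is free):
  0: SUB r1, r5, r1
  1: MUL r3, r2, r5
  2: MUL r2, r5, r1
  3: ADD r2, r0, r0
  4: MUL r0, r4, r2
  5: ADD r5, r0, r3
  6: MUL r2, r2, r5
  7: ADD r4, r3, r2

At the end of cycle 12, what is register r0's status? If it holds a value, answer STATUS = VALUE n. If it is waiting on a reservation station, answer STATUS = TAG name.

STATUS = VALUE 16

cycle 1: issue SUB r1<-Add1 // r0:4,r1:Add1,r2:8,r3:7,r4:2,r5:9
cycle 2: issue MUL r3<-Mul1 // r0:4,r1:Add1,r2:8,r3:Mul1,r4:2,r5:9
cycle 3: issue MUL r2<-Mul2 // r0:4,r1:Add1,r2:Mul2,r3:Mul1,r4:2,r5:9
cycle 4: CDB Add1=3; issue ADD r2<-Add1 // r0:4,r1:3,r2:Add1,r3:Mul1,r4:2,r5:9
cycle 5: stall // r0:4,r1:3,r2:Add1,r3:Mul1,r4:2,r5:9
cycle 6: CDB Mul1=72; issue MUL r0<-Mul1 // r0:Mul1,r1:3,r2:Add1,r3:72,r4:2,r5:9
cycle 7: CDB Add1=8; issue ADD r5<-Add1 // r0:Mul1,r1:3,r2:8,r3:72,r4:2,r5:Add1
cycle 8: CDB Mul2=27; issue MUL r2<-Mul2 // r0:Mul1,r1:3,r2:Mul2,r3:72,r4:2,r5:Add1
cycle 9: issue ADD r4<-Add2 // r0:Mul1,r1:3,r2:Mul2,r3:72,r4:Add2,r5:Add1
cycle 10: - // r0:Mul1,r1:3,r2:Mul2,r3:72,r4:Add2,r5:Add1
cycle 11: CDB Mul1=16 // r0:16,r1:3,r2:Mul2,r3:72,r4:Add2,r5:Add1
cycle 12: - // r0:16,r1:3,r2:Mul2,r3:72,r4:Add2,r5:Add1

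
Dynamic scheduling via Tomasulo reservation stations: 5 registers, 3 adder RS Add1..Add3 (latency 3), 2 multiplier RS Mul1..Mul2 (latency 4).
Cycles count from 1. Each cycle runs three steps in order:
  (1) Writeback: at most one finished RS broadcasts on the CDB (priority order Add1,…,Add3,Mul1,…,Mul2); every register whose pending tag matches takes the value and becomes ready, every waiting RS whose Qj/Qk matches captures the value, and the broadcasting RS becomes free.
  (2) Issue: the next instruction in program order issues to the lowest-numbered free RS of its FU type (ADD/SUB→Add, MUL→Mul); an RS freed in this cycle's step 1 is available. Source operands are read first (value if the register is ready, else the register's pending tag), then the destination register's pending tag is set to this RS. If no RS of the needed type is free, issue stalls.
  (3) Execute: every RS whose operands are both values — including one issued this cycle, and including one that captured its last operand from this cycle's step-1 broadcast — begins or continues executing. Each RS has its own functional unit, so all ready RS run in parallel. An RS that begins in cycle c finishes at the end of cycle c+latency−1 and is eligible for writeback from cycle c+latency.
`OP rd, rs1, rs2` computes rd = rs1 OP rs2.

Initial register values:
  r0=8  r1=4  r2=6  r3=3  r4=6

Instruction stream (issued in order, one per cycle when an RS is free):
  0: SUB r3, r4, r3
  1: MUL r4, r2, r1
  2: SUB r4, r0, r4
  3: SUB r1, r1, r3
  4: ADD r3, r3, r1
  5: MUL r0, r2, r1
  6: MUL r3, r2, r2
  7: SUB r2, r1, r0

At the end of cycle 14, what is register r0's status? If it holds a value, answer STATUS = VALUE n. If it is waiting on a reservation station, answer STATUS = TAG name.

c1: issue SUB r3<-Add1 | r0:8,r1:4,r2:6,r3:Add1,r4:6
c2: issue MUL r4<-Mul1 | r0:8,r1:4,r2:6,r3:Add1,r4:Mul1
c3: issue SUB r4<-Add2 | r0:8,r1:4,r2:6,r3:Add1,r4:Add2
c4: CDB Add1=3; issue SUB r1<-Add1 | r0:8,r1:Add1,r2:6,r3:3,r4:Add2
c5: issue ADD r3<-Add3 | r0:8,r1:Add1,r2:6,r3:Add3,r4:Add2
c6: CDB Mul1=24; issue MUL r0<-Mul1 | r0:Mul1,r1:Add1,r2:6,r3:Add3,r4:Add2
c7: CDB Add1=1; issue MUL r3<-Mul2 | r0:Mul1,r1:1,r2:6,r3:Mul2,r4:Add2
c8: issue SUB r2<-Add1 | r0:Mul1,r1:1,r2:Add1,r3:Mul2,r4:Add2
c9: CDB Add2=-16 | r0:Mul1,r1:1,r2:Add1,r3:Mul2,r4:-16
c10: CDB Add3=4 | r0:Mul1,r1:1,r2:Add1,r3:Mul2,r4:-16
c11: CDB Mul1=6 | r0:6,r1:1,r2:Add1,r3:Mul2,r4:-16
c12: CDB Mul2=36 | r0:6,r1:1,r2:Add1,r3:36,r4:-16
c13: - | r0:6,r1:1,r2:Add1,r3:36,r4:-16
c14: CDB Add1=-5 | r0:6,r1:1,r2:-5,r3:36,r4:-16

STATUS = VALUE 6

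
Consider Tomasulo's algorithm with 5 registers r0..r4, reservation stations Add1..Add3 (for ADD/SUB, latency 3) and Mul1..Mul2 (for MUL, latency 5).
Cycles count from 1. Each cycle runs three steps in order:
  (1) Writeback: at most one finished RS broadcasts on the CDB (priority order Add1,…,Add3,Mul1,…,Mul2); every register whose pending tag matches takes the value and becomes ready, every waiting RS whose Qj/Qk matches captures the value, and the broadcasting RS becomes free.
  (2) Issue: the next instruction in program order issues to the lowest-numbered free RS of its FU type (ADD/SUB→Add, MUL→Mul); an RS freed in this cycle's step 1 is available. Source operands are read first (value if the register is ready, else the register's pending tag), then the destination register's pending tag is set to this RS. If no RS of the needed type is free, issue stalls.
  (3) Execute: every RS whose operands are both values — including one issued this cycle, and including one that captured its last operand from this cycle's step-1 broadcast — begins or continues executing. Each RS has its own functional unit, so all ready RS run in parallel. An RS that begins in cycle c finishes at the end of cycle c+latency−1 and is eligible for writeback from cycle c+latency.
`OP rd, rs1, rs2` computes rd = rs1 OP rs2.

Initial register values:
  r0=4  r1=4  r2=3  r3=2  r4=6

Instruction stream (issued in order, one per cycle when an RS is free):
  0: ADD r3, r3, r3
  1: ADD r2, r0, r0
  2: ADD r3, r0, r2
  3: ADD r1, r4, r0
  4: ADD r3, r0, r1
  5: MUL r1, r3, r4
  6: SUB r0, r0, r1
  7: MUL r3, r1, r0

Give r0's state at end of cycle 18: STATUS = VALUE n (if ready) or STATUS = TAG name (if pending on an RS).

STATUS = VALUE -80

c1: issue ADD r3<-Add1 | r0:4,r1:4,r2:3,r3:Add1,r4:6
c2: issue ADD r2<-Add2 | r0:4,r1:4,r2:Add2,r3:Add1,r4:6
c3: issue ADD r3<-Add3 | r0:4,r1:4,r2:Add2,r3:Add3,r4:6
c4: CDB Add1=4; issue ADD r1<-Add1 | r0:4,r1:Add1,r2:Add2,r3:Add3,r4:6
c5: CDB Add2=8; issue ADD r3<-Add2 | r0:4,r1:Add1,r2:8,r3:Add2,r4:6
c6: issue MUL r1<-Mul1 | r0:4,r1:Mul1,r2:8,r3:Add2,r4:6
c7: CDB Add1=10; issue SUB r0<-Add1 | r0:Add1,r1:Mul1,r2:8,r3:Add2,r4:6
c8: CDB Add3=12; issue MUL r3<-Mul2 | r0:Add1,r1:Mul1,r2:8,r3:Mul2,r4:6
c9: - | r0:Add1,r1:Mul1,r2:8,r3:Mul2,r4:6
c10: CDB Add2=14 | r0:Add1,r1:Mul1,r2:8,r3:Mul2,r4:6
c11: - | r0:Add1,r1:Mul1,r2:8,r3:Mul2,r4:6
c12: - | r0:Add1,r1:Mul1,r2:8,r3:Mul2,r4:6
c13: - | r0:Add1,r1:Mul1,r2:8,r3:Mul2,r4:6
c14: - | r0:Add1,r1:Mul1,r2:8,r3:Mul2,r4:6
c15: CDB Mul1=84 | r0:Add1,r1:84,r2:8,r3:Mul2,r4:6
c16: - | r0:Add1,r1:84,r2:8,r3:Mul2,r4:6
c17: - | r0:Add1,r1:84,r2:8,r3:Mul2,r4:6
c18: CDB Add1=-80 | r0:-80,r1:84,r2:8,r3:Mul2,r4:6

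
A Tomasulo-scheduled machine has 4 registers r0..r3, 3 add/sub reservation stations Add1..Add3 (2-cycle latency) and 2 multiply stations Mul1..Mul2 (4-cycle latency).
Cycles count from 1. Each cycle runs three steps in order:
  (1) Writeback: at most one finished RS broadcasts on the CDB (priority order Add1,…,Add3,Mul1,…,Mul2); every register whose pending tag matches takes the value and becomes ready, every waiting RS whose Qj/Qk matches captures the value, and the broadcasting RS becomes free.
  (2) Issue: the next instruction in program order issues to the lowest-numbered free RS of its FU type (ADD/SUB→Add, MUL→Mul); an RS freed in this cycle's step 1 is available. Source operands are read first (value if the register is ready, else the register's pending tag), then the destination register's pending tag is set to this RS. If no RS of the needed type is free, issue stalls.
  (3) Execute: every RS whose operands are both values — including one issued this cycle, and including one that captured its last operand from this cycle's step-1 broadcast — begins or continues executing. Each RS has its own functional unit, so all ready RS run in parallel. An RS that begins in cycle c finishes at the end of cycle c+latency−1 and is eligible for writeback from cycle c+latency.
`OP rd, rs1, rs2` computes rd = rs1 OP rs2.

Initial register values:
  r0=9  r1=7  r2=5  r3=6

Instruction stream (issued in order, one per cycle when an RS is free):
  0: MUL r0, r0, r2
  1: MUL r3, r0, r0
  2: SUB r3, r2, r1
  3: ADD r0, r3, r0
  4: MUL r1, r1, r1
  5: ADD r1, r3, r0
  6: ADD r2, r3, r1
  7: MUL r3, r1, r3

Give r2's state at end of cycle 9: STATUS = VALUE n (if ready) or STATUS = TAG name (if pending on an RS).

STATUS = TAG Add2

  c1: issue MUL r0<-Mul1  regs: r0:Mul1,r1:7,r2:5,r3:6
  c2: issue MUL r3<-Mul2  regs: r0:Mul1,r1:7,r2:5,r3:Mul2
  c3: issue SUB r3<-Add1  regs: r0:Mul1,r1:7,r2:5,r3:Add1
  c4: issue ADD r0<-Add2  regs: r0:Add2,r1:7,r2:5,r3:Add1
  c5: CDB Add1=-2; stall  regs: r0:Add2,r1:7,r2:5,r3:-2
  c6: CDB Mul1=45; issue MUL r1<-Mul1  regs: r0:Add2,r1:Mul1,r2:5,r3:-2
  c7: issue ADD r1<-Add1  regs: r0:Add2,r1:Add1,r2:5,r3:-2
  c8: CDB Add2=43; issue ADD r2<-Add2  regs: r0:43,r1:Add1,r2:Add2,r3:-2
  c9: stall  regs: r0:43,r1:Add1,r2:Add2,r3:-2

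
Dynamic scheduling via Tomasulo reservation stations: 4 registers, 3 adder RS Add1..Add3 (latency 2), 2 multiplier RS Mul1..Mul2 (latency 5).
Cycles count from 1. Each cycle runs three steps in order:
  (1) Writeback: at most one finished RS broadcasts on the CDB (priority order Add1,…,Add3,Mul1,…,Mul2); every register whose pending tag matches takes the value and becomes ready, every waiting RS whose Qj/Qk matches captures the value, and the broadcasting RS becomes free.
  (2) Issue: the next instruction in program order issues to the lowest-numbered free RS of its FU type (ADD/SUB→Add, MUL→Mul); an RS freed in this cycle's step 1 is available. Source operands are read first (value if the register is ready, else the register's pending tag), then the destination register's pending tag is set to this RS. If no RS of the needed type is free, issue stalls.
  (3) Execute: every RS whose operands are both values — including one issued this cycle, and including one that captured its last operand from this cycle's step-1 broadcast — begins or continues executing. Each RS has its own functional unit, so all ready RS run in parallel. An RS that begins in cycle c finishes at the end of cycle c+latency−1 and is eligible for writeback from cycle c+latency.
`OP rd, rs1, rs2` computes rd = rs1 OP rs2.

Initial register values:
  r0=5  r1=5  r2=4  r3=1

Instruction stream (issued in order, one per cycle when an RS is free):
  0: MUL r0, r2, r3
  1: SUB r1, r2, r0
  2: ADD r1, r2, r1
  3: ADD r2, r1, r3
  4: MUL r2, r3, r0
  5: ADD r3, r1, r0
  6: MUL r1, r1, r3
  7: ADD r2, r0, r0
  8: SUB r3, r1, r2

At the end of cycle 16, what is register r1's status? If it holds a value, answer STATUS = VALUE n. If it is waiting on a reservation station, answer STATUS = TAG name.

  c1: issue MUL r0<-Mul1  regs: r0:Mul1,r1:5,r2:4,r3:1
  c2: issue SUB r1<-Add1  regs: r0:Mul1,r1:Add1,r2:4,r3:1
  c3: issue ADD r1<-Add2  regs: r0:Mul1,r1:Add2,r2:4,r3:1
  c4: issue ADD r2<-Add3  regs: r0:Mul1,r1:Add2,r2:Add3,r3:1
  c5: issue MUL r2<-Mul2  regs: r0:Mul1,r1:Add2,r2:Mul2,r3:1
  c6: CDB Mul1=4; stall  regs: r0:4,r1:Add2,r2:Mul2,r3:1
  c7: stall  regs: r0:4,r1:Add2,r2:Mul2,r3:1
  c8: CDB Add1=0; issue ADD r3<-Add1  regs: r0:4,r1:Add2,r2:Mul2,r3:Add1
  c9: issue MUL r1<-Mul1  regs: r0:4,r1:Mul1,r2:Mul2,r3:Add1
  c10: CDB Add2=4; issue ADD r2<-Add2  regs: r0:4,r1:Mul1,r2:Add2,r3:Add1
  c11: CDB Mul2=4; stall  regs: r0:4,r1:Mul1,r2:Add2,r3:Add1
  c12: CDB Add1=8; issue SUB r3<-Add1  regs: r0:4,r1:Mul1,r2:Add2,r3:Add1
  c13: CDB Add2=8  regs: r0:4,r1:Mul1,r2:8,r3:Add1
  c14: CDB Add3=5  regs: r0:4,r1:Mul1,r2:8,r3:Add1
  c15: -  regs: r0:4,r1:Mul1,r2:8,r3:Add1
  c16: -  regs: r0:4,r1:Mul1,r2:8,r3:Add1

STATUS = TAG Mul1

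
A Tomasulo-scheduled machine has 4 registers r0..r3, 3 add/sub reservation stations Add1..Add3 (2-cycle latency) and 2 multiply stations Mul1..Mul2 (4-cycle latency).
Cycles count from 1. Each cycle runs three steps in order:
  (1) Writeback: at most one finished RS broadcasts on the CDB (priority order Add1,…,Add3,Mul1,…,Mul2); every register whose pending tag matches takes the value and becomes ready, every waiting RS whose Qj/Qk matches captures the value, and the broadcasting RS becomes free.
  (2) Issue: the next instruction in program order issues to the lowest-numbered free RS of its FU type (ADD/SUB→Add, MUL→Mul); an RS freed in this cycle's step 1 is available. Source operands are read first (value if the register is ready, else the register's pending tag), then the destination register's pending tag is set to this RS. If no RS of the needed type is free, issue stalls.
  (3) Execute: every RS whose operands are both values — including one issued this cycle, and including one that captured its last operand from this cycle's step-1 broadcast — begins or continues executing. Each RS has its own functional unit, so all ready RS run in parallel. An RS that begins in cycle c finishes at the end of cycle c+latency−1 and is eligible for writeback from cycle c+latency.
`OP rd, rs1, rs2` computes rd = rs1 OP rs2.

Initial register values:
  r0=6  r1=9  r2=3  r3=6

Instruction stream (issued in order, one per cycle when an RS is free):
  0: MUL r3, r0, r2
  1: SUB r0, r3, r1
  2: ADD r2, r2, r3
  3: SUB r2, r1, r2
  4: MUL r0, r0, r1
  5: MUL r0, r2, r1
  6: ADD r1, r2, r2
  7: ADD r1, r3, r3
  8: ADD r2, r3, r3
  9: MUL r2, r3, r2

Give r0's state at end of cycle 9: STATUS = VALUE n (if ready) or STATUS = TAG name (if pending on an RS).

STATUS = TAG Mul2

  c1: issue MUL r3<-Mul1  regs: r0:6,r1:9,r2:3,r3:Mul1
  c2: issue SUB r0<-Add1  regs: r0:Add1,r1:9,r2:3,r3:Mul1
  c3: issue ADD r2<-Add2  regs: r0:Add1,r1:9,r2:Add2,r3:Mul1
  c4: issue SUB r2<-Add3  regs: r0:Add1,r1:9,r2:Add3,r3:Mul1
  c5: CDB Mul1=18; issue MUL r0<-Mul1  regs: r0:Mul1,r1:9,r2:Add3,r3:18
  c6: issue MUL r0<-Mul2  regs: r0:Mul2,r1:9,r2:Add3,r3:18
  c7: CDB Add1=9; issue ADD r1<-Add1  regs: r0:Mul2,r1:Add1,r2:Add3,r3:18
  c8: CDB Add2=21; issue ADD r1<-Add2  regs: r0:Mul2,r1:Add2,r2:Add3,r3:18
  c9: stall  regs: r0:Mul2,r1:Add2,r2:Add3,r3:18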